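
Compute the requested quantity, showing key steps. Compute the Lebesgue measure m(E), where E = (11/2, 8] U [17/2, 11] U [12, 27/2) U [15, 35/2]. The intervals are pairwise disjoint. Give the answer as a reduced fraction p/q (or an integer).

For pairwise disjoint intervals, m(union_i I_i) = sum_i m(I_i),
and m is invariant under swapping open/closed endpoints (single points have measure 0).
So m(E) = sum_i (b_i - a_i).
  I_1 has length 8 - 11/2 = 5/2.
  I_2 has length 11 - 17/2 = 5/2.
  I_3 has length 27/2 - 12 = 3/2.
  I_4 has length 35/2 - 15 = 5/2.
Summing:
  m(E) = 5/2 + 5/2 + 3/2 + 5/2 = 9.

9


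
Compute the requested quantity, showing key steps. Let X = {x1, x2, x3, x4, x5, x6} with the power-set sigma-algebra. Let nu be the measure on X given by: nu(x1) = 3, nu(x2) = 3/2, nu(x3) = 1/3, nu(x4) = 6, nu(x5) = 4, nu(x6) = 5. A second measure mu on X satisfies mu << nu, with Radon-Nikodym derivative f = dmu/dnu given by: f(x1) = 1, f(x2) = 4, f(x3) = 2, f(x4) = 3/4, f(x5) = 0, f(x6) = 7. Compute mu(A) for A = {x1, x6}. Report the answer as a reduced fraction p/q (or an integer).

By the defining property of the Radon-Nikodym derivative, for every measurable set A,
  mu(A) = integral_A f dnu.
Since nu is a discrete measure concentrated on the atoms of X, the integral over A reduces to the sum
  mu(A) = sum_{x in A} f(x) * nu({x}).
Computing each term:
  x1: f(x1) * nu(x1) = 1 * 3 = 3.
  x6: f(x6) * nu(x6) = 7 * 5 = 35.
Summing: mu(A) = 3 + 35 = 38.

38


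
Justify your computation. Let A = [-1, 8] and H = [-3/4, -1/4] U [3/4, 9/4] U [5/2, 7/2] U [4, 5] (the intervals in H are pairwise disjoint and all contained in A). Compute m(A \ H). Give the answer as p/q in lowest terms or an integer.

The ambient interval has length m(A) = 8 - (-1) = 9.
Since the holes are disjoint and sit inside A, by finite additivity
  m(H) = sum_i (b_i - a_i), and m(A \ H) = m(A) - m(H).
Computing the hole measures:
  m(H_1) = -1/4 - (-3/4) = 1/2.
  m(H_2) = 9/4 - 3/4 = 3/2.
  m(H_3) = 7/2 - 5/2 = 1.
  m(H_4) = 5 - 4 = 1.
Summed: m(H) = 1/2 + 3/2 + 1 + 1 = 4.
So m(A \ H) = 9 - 4 = 5.

5


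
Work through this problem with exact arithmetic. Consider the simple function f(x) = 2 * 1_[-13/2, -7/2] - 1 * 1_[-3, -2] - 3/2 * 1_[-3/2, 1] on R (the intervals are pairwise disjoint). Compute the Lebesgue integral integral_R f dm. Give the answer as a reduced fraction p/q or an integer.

For a simple function f = sum_i c_i * 1_{A_i} with disjoint A_i,
  integral f dm = sum_i c_i * m(A_i).
Lengths of the A_i:
  m(A_1) = -7/2 - (-13/2) = 3.
  m(A_2) = -2 - (-3) = 1.
  m(A_3) = 1 - (-3/2) = 5/2.
Contributions c_i * m(A_i):
  (2) * (3) = 6.
  (-1) * (1) = -1.
  (-3/2) * (5/2) = -15/4.
Total: 6 - 1 - 15/4 = 5/4.

5/4


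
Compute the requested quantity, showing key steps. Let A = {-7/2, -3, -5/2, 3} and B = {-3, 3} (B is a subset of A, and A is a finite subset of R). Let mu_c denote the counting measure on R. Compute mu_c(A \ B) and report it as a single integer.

Counting measure assigns mu_c(E) = |E| (number of elements) when E is finite. For B subset A, A \ B is the set of elements of A not in B, so |A \ B| = |A| - |B|.
|A| = 4, |B| = 2, so mu_c(A \ B) = 4 - 2 = 2.

2


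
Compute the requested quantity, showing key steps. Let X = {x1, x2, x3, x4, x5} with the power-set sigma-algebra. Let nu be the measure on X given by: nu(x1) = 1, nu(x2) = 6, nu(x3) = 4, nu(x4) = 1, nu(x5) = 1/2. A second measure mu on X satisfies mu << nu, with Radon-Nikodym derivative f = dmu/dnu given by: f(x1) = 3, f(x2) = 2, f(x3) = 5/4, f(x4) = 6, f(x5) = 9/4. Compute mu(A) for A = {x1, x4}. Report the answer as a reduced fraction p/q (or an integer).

By the defining property of the Radon-Nikodym derivative, for every measurable set A,
  mu(A) = integral_A f dnu.
Since nu is a discrete measure concentrated on the atoms of X, the integral over A reduces to the sum
  mu(A) = sum_{x in A} f(x) * nu({x}).
Computing each term:
  x1: f(x1) * nu(x1) = 3 * 1 = 3.
  x4: f(x4) * nu(x4) = 6 * 1 = 6.
Summing: mu(A) = 3 + 6 = 9.

9


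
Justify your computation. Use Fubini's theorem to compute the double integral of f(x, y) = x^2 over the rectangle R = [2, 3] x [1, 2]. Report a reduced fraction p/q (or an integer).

f(x, y) is a tensor product of a function of x and a function of y, and both factors are bounded continuous (hence Lebesgue integrable) on the rectangle, so Fubini's theorem applies:
  integral_R f d(m x m) = (integral_a1^b1 x^2 dx) * (integral_a2^b2 1 dy).
Inner integral in x: integral_{2}^{3} x^2 dx = (3^3 - 2^3)/3
  = 19/3.
Inner integral in y: integral_{1}^{2} 1 dy = (2^1 - 1^1)/1
  = 1.
Product: (19/3) * (1) = 19/3.

19/3


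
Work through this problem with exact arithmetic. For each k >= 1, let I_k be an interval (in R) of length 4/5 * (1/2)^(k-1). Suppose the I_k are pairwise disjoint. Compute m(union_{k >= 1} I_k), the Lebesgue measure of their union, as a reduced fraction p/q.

By countable additivity of the Lebesgue measure on pairwise disjoint measurable sets,
  m(union_{k >= 1} I_k) = sum_{k >= 1} m(I_k) = sum_{k >= 1} a * r^(k-1),
  with a = 4/5 and r = 1/2.
Since 0 < r = 1/2 < 1, the geometric series converges:
  sum_{k >= 1} a * r^(k-1) = a / (1 - r).
  = 4/5 / (1 - 1/2)
  = 4/5 / (1/2)
  = 8/5.

8/5


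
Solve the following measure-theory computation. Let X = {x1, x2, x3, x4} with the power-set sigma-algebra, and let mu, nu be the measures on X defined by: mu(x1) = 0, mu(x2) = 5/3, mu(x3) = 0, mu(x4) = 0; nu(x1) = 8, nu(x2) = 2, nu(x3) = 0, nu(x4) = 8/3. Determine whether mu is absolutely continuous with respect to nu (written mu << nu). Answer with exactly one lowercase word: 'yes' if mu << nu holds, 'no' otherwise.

mu << nu means: every nu-null measurable set is also mu-null; equivalently, for every atom x, if nu({x}) = 0 then mu({x}) = 0.
Checking each atom:
  x1: nu = 8 > 0 -> no constraint.
  x2: nu = 2 > 0 -> no constraint.
  x3: nu = 0, mu = 0 -> consistent with mu << nu.
  x4: nu = 8/3 > 0 -> no constraint.
No atom violates the condition. Therefore mu << nu.

yes


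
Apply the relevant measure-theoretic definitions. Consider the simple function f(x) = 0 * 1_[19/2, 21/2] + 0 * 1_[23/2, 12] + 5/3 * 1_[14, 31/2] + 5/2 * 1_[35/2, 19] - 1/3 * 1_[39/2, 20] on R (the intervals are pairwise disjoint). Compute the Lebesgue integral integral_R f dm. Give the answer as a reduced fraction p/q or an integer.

For a simple function f = sum_i c_i * 1_{A_i} with disjoint A_i,
  integral f dm = sum_i c_i * m(A_i).
Lengths of the A_i:
  m(A_1) = 21/2 - 19/2 = 1.
  m(A_2) = 12 - 23/2 = 1/2.
  m(A_3) = 31/2 - 14 = 3/2.
  m(A_4) = 19 - 35/2 = 3/2.
  m(A_5) = 20 - 39/2 = 1/2.
Contributions c_i * m(A_i):
  (0) * (1) = 0.
  (0) * (1/2) = 0.
  (5/3) * (3/2) = 5/2.
  (5/2) * (3/2) = 15/4.
  (-1/3) * (1/2) = -1/6.
Total: 0 + 0 + 5/2 + 15/4 - 1/6 = 73/12.

73/12


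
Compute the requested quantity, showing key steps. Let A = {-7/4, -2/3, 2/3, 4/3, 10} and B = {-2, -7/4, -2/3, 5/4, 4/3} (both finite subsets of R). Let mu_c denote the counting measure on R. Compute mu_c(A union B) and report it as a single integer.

Counting measure on a finite set equals cardinality. By inclusion-exclusion, |A union B| = |A| + |B| - |A cap B|.
|A| = 5, |B| = 5, |A cap B| = 3.
So mu_c(A union B) = 5 + 5 - 3 = 7.

7


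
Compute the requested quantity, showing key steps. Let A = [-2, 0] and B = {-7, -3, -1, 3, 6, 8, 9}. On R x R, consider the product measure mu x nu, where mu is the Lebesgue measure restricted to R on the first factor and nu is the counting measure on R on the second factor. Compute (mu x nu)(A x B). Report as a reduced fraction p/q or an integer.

For a measurable rectangle A x B, the product measure satisfies
  (mu x nu)(A x B) = mu(A) * nu(B).
  mu(A) = 2.
  nu(B) = 7.
  (mu x nu)(A x B) = 2 * 7 = 14.

14


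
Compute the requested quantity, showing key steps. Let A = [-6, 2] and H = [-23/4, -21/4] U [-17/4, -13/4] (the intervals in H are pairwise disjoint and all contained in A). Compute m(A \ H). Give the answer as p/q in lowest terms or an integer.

The ambient interval has length m(A) = 2 - (-6) = 8.
Since the holes are disjoint and sit inside A, by finite additivity
  m(H) = sum_i (b_i - a_i), and m(A \ H) = m(A) - m(H).
Computing the hole measures:
  m(H_1) = -21/4 - (-23/4) = 1/2.
  m(H_2) = -13/4 - (-17/4) = 1.
Summed: m(H) = 1/2 + 1 = 3/2.
So m(A \ H) = 8 - 3/2 = 13/2.

13/2


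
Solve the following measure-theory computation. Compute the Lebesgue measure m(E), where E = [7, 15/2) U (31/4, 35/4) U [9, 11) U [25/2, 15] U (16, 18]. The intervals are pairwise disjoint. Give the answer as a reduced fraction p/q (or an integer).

For pairwise disjoint intervals, m(union_i I_i) = sum_i m(I_i),
and m is invariant under swapping open/closed endpoints (single points have measure 0).
So m(E) = sum_i (b_i - a_i).
  I_1 has length 15/2 - 7 = 1/2.
  I_2 has length 35/4 - 31/4 = 1.
  I_3 has length 11 - 9 = 2.
  I_4 has length 15 - 25/2 = 5/2.
  I_5 has length 18 - 16 = 2.
Summing:
  m(E) = 1/2 + 1 + 2 + 5/2 + 2 = 8.

8


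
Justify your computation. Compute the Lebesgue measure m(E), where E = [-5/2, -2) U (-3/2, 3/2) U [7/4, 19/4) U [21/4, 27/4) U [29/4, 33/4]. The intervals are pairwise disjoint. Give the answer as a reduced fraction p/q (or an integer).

For pairwise disjoint intervals, m(union_i I_i) = sum_i m(I_i),
and m is invariant under swapping open/closed endpoints (single points have measure 0).
So m(E) = sum_i (b_i - a_i).
  I_1 has length -2 - (-5/2) = 1/2.
  I_2 has length 3/2 - (-3/2) = 3.
  I_3 has length 19/4 - 7/4 = 3.
  I_4 has length 27/4 - 21/4 = 3/2.
  I_5 has length 33/4 - 29/4 = 1.
Summing:
  m(E) = 1/2 + 3 + 3 + 3/2 + 1 = 9.

9


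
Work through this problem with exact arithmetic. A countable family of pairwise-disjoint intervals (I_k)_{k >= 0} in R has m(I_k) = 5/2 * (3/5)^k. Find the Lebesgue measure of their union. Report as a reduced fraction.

By countable additivity of the Lebesgue measure on pairwise disjoint measurable sets,
  m(union_{k >= 0} I_k) = sum_{k >= 0} m(I_k) = sum_{k >= 0} a * r^k,
  with a = 5/2 and r = 3/5.
Since 0 < r = 3/5 < 1, the geometric series converges:
  sum_{k >= 0} a * r^k = a / (1 - r).
  = 5/2 / (1 - 3/5)
  = 5/2 / (2/5)
  = 25/4.

25/4


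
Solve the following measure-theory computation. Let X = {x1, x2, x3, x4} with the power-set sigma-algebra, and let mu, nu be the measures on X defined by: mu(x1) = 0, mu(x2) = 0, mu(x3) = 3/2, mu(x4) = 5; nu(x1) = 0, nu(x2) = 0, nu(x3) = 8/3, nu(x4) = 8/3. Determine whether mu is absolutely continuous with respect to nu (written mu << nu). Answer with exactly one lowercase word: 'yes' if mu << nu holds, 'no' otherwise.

mu << nu means: every nu-null measurable set is also mu-null; equivalently, for every atom x, if nu({x}) = 0 then mu({x}) = 0.
Checking each atom:
  x1: nu = 0, mu = 0 -> consistent with mu << nu.
  x2: nu = 0, mu = 0 -> consistent with mu << nu.
  x3: nu = 8/3 > 0 -> no constraint.
  x4: nu = 8/3 > 0 -> no constraint.
No atom violates the condition. Therefore mu << nu.

yes


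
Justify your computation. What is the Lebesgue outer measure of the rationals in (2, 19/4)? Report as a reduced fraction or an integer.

Q cap (2, 19/4) is countable; list its elements as q_1, q_2, ... . Fix eps > 0 and cover the k-th point by an interval of length eps * 2^(-k). The cover has total length eps * sum_{k>=1} 2^(-k) = eps, so by definition of outer measure m*(Q cap (2, 19/4)) <= eps. Since eps was arbitrary and m* >= 0, the outer measure is 0.

0


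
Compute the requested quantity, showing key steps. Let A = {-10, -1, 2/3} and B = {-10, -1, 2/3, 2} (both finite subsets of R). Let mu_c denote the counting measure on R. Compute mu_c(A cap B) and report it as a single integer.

Counting measure on a finite set equals cardinality. mu_c(A cap B) = |A cap B| (elements appearing in both).
Enumerating the elements of A that also lie in B gives 3 element(s).
So mu_c(A cap B) = 3.

3


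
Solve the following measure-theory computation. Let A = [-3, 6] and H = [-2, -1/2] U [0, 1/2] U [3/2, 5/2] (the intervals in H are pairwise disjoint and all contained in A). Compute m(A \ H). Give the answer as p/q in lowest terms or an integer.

The ambient interval has length m(A) = 6 - (-3) = 9.
Since the holes are disjoint and sit inside A, by finite additivity
  m(H) = sum_i (b_i - a_i), and m(A \ H) = m(A) - m(H).
Computing the hole measures:
  m(H_1) = -1/2 - (-2) = 3/2.
  m(H_2) = 1/2 - 0 = 1/2.
  m(H_3) = 5/2 - 3/2 = 1.
Summed: m(H) = 3/2 + 1/2 + 1 = 3.
So m(A \ H) = 9 - 3 = 6.

6


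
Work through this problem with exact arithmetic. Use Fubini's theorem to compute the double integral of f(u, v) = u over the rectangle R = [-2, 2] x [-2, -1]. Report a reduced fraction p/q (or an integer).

f(u, v) is a tensor product of a function of u and a function of v, and both factors are bounded continuous (hence Lebesgue integrable) on the rectangle, so Fubini's theorem applies:
  integral_R f d(m x m) = (integral_a1^b1 u du) * (integral_a2^b2 1 dv).
Inner integral in u: integral_{-2}^{2} u du = (2^2 - (-2)^2)/2
  = 0.
Inner integral in v: integral_{-2}^{-1} 1 dv = ((-1)^1 - (-2)^1)/1
  = 1.
Product: (0) * (1) = 0.

0


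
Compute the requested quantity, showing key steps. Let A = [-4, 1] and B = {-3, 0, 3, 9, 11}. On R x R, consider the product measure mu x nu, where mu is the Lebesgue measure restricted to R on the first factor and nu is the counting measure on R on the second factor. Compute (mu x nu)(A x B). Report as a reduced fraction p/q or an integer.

For a measurable rectangle A x B, the product measure satisfies
  (mu x nu)(A x B) = mu(A) * nu(B).
  mu(A) = 5.
  nu(B) = 5.
  (mu x nu)(A x B) = 5 * 5 = 25.

25


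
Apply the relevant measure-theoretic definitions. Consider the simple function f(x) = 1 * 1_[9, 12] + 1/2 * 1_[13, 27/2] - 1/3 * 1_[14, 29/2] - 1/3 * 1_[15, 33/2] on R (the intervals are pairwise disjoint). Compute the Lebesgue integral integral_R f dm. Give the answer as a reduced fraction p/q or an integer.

For a simple function f = sum_i c_i * 1_{A_i} with disjoint A_i,
  integral f dm = sum_i c_i * m(A_i).
Lengths of the A_i:
  m(A_1) = 12 - 9 = 3.
  m(A_2) = 27/2 - 13 = 1/2.
  m(A_3) = 29/2 - 14 = 1/2.
  m(A_4) = 33/2 - 15 = 3/2.
Contributions c_i * m(A_i):
  (1) * (3) = 3.
  (1/2) * (1/2) = 1/4.
  (-1/3) * (1/2) = -1/6.
  (-1/3) * (3/2) = -1/2.
Total: 3 + 1/4 - 1/6 - 1/2 = 31/12.

31/12


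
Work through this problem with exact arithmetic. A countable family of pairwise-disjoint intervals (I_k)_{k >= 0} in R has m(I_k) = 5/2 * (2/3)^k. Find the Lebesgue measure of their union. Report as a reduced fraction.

By countable additivity of the Lebesgue measure on pairwise disjoint measurable sets,
  m(union_{k >= 0} I_k) = sum_{k >= 0} m(I_k) = sum_{k >= 0} a * r^k,
  with a = 5/2 and r = 2/3.
Since 0 < r = 2/3 < 1, the geometric series converges:
  sum_{k >= 0} a * r^k = a / (1 - r).
  = 5/2 / (1 - 2/3)
  = 5/2 / (1/3)
  = 15/2.

15/2


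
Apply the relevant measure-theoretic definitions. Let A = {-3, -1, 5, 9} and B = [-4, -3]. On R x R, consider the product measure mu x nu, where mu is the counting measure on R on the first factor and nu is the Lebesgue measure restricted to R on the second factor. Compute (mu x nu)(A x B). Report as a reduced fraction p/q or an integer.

For a measurable rectangle A x B, the product measure satisfies
  (mu x nu)(A x B) = mu(A) * nu(B).
  mu(A) = 4.
  nu(B) = 1.
  (mu x nu)(A x B) = 4 * 1 = 4.

4


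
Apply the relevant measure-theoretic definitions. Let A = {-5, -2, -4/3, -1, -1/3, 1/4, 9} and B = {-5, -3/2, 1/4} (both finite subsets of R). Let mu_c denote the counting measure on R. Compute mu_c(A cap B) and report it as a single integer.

Counting measure on a finite set equals cardinality. mu_c(A cap B) = |A cap B| (elements appearing in both).
Enumerating the elements of A that also lie in B gives 2 element(s).
So mu_c(A cap B) = 2.

2


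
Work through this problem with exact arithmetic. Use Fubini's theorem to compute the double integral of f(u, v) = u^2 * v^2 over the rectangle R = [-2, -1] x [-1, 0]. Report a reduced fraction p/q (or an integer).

f(u, v) is a tensor product of a function of u and a function of v, and both factors are bounded continuous (hence Lebesgue integrable) on the rectangle, so Fubini's theorem applies:
  integral_R f d(m x m) = (integral_a1^b1 u^2 du) * (integral_a2^b2 v^2 dv).
Inner integral in u: integral_{-2}^{-1} u^2 du = ((-1)^3 - (-2)^3)/3
  = 7/3.
Inner integral in v: integral_{-1}^{0} v^2 dv = (0^3 - (-1)^3)/3
  = 1/3.
Product: (7/3) * (1/3) = 7/9.

7/9


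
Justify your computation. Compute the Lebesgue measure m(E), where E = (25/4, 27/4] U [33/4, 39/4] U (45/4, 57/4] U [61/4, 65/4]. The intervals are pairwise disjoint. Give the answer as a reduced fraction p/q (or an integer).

For pairwise disjoint intervals, m(union_i I_i) = sum_i m(I_i),
and m is invariant under swapping open/closed endpoints (single points have measure 0).
So m(E) = sum_i (b_i - a_i).
  I_1 has length 27/4 - 25/4 = 1/2.
  I_2 has length 39/4 - 33/4 = 3/2.
  I_3 has length 57/4 - 45/4 = 3.
  I_4 has length 65/4 - 61/4 = 1.
Summing:
  m(E) = 1/2 + 3/2 + 3 + 1 = 6.

6


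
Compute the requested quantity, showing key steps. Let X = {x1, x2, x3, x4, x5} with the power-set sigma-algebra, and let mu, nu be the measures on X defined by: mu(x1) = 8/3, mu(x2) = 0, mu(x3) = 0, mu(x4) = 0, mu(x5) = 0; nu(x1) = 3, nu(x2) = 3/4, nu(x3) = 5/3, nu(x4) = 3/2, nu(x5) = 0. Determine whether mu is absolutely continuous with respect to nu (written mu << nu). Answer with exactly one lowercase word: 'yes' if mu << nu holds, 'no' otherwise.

mu << nu means: every nu-null measurable set is also mu-null; equivalently, for every atom x, if nu({x}) = 0 then mu({x}) = 0.
Checking each atom:
  x1: nu = 3 > 0 -> no constraint.
  x2: nu = 3/4 > 0 -> no constraint.
  x3: nu = 5/3 > 0 -> no constraint.
  x4: nu = 3/2 > 0 -> no constraint.
  x5: nu = 0, mu = 0 -> consistent with mu << nu.
No atom violates the condition. Therefore mu << nu.

yes


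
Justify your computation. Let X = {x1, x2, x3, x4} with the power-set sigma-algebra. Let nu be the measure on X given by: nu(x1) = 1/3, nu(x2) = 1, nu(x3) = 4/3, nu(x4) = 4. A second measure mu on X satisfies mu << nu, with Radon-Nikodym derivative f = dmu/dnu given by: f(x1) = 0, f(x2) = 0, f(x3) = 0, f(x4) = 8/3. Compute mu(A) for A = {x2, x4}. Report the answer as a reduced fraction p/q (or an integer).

By the defining property of the Radon-Nikodym derivative, for every measurable set A,
  mu(A) = integral_A f dnu.
Since nu is a discrete measure concentrated on the atoms of X, the integral over A reduces to the sum
  mu(A) = sum_{x in A} f(x) * nu({x}).
Computing each term:
  x2: f(x2) * nu(x2) = 0 * 1 = 0.
  x4: f(x4) * nu(x4) = 8/3 * 4 = 32/3.
Summing: mu(A) = 0 + 32/3 = 32/3.

32/3


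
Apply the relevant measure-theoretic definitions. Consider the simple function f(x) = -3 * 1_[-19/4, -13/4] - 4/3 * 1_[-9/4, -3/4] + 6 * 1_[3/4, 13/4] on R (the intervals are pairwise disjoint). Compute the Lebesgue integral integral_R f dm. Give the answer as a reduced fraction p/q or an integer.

For a simple function f = sum_i c_i * 1_{A_i} with disjoint A_i,
  integral f dm = sum_i c_i * m(A_i).
Lengths of the A_i:
  m(A_1) = -13/4 - (-19/4) = 3/2.
  m(A_2) = -3/4 - (-9/4) = 3/2.
  m(A_3) = 13/4 - 3/4 = 5/2.
Contributions c_i * m(A_i):
  (-3) * (3/2) = -9/2.
  (-4/3) * (3/2) = -2.
  (6) * (5/2) = 15.
Total: -9/2 - 2 + 15 = 17/2.

17/2


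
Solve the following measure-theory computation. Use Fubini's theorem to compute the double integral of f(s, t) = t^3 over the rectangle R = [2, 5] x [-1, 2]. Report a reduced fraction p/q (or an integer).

f(s, t) is a tensor product of a function of s and a function of t, and both factors are bounded continuous (hence Lebesgue integrable) on the rectangle, so Fubini's theorem applies:
  integral_R f d(m x m) = (integral_a1^b1 1 ds) * (integral_a2^b2 t^3 dt).
Inner integral in s: integral_{2}^{5} 1 ds = (5^1 - 2^1)/1
  = 3.
Inner integral in t: integral_{-1}^{2} t^3 dt = (2^4 - (-1)^4)/4
  = 15/4.
Product: (3) * (15/4) = 45/4.

45/4


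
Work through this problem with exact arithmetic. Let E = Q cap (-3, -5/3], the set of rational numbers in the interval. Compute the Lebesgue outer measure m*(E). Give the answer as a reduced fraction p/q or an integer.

E = Q cap (-3, -5/3] is a subset of Q, which is countable. Enumerate Q = {q_1, q_2, ...}; for any eps > 0, cover q_k by the open interval (q_k - eps/2^(k+1), q_k + eps/2^(k+1)), of length eps/2^k. The total cover length is sum_{k>=1} eps/2^k = eps. Hence m*(E) <= m*(Q) <= eps for every eps > 0, and since outer measure is non-negative, m*(E) = 0.

0


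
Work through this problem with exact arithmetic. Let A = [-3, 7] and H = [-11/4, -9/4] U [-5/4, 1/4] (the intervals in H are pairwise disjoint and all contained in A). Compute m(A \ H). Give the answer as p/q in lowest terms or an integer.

The ambient interval has length m(A) = 7 - (-3) = 10.
Since the holes are disjoint and sit inside A, by finite additivity
  m(H) = sum_i (b_i - a_i), and m(A \ H) = m(A) - m(H).
Computing the hole measures:
  m(H_1) = -9/4 - (-11/4) = 1/2.
  m(H_2) = 1/4 - (-5/4) = 3/2.
Summed: m(H) = 1/2 + 3/2 = 2.
So m(A \ H) = 10 - 2 = 8.

8


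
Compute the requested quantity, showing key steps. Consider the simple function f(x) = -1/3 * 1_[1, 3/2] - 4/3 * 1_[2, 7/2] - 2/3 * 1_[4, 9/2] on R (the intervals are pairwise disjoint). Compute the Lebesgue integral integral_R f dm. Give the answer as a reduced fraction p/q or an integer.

For a simple function f = sum_i c_i * 1_{A_i} with disjoint A_i,
  integral f dm = sum_i c_i * m(A_i).
Lengths of the A_i:
  m(A_1) = 3/2 - 1 = 1/2.
  m(A_2) = 7/2 - 2 = 3/2.
  m(A_3) = 9/2 - 4 = 1/2.
Contributions c_i * m(A_i):
  (-1/3) * (1/2) = -1/6.
  (-4/3) * (3/2) = -2.
  (-2/3) * (1/2) = -1/3.
Total: -1/6 - 2 - 1/3 = -5/2.

-5/2


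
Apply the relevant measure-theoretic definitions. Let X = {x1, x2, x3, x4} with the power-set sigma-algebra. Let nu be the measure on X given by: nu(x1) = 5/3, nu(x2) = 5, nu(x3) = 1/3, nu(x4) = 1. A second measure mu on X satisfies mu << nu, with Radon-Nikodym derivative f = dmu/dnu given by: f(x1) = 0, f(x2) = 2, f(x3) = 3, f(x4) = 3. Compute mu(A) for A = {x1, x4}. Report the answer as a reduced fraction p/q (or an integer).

By the defining property of the Radon-Nikodym derivative, for every measurable set A,
  mu(A) = integral_A f dnu.
Since nu is a discrete measure concentrated on the atoms of X, the integral over A reduces to the sum
  mu(A) = sum_{x in A} f(x) * nu({x}).
Computing each term:
  x1: f(x1) * nu(x1) = 0 * 5/3 = 0.
  x4: f(x4) * nu(x4) = 3 * 1 = 3.
Summing: mu(A) = 0 + 3 = 3.

3


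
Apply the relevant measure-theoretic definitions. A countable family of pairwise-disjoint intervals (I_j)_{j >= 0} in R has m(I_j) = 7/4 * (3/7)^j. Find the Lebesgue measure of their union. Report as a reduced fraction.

By countable additivity of the Lebesgue measure on pairwise disjoint measurable sets,
  m(union_{j >= 0} I_j) = sum_{j >= 0} m(I_j) = sum_{j >= 0} a * r^j,
  with a = 7/4 and r = 3/7.
Since 0 < r = 3/7 < 1, the geometric series converges:
  sum_{j >= 0} a * r^j = a / (1 - r).
  = 7/4 / (1 - 3/7)
  = 7/4 / (4/7)
  = 49/16.

49/16


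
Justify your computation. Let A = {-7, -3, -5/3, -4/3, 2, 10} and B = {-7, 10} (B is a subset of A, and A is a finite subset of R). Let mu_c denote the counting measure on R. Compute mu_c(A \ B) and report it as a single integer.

Counting measure assigns mu_c(E) = |E| (number of elements) when E is finite. For B subset A, A \ B is the set of elements of A not in B, so |A \ B| = |A| - |B|.
|A| = 6, |B| = 2, so mu_c(A \ B) = 6 - 2 = 4.

4


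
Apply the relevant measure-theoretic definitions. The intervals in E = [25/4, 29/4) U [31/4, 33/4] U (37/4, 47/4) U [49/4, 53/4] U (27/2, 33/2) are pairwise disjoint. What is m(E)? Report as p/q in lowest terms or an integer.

For pairwise disjoint intervals, m(union_i I_i) = sum_i m(I_i),
and m is invariant under swapping open/closed endpoints (single points have measure 0).
So m(E) = sum_i (b_i - a_i).
  I_1 has length 29/4 - 25/4 = 1.
  I_2 has length 33/4 - 31/4 = 1/2.
  I_3 has length 47/4 - 37/4 = 5/2.
  I_4 has length 53/4 - 49/4 = 1.
  I_5 has length 33/2 - 27/2 = 3.
Summing:
  m(E) = 1 + 1/2 + 5/2 + 1 + 3 = 8.

8


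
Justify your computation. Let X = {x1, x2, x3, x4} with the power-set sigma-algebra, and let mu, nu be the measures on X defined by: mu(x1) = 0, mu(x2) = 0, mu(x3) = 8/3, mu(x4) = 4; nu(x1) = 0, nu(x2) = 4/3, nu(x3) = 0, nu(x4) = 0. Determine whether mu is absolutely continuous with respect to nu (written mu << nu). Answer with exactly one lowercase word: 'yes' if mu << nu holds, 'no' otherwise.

mu << nu means: every nu-null measurable set is also mu-null; equivalently, for every atom x, if nu({x}) = 0 then mu({x}) = 0.
Checking each atom:
  x1: nu = 0, mu = 0 -> consistent with mu << nu.
  x2: nu = 4/3 > 0 -> no constraint.
  x3: nu = 0, mu = 8/3 > 0 -> violates mu << nu.
  x4: nu = 0, mu = 4 > 0 -> violates mu << nu.
The atom(s) x3, x4 violate the condition (nu = 0 but mu > 0). Therefore mu is NOT absolutely continuous w.r.t. nu.

no


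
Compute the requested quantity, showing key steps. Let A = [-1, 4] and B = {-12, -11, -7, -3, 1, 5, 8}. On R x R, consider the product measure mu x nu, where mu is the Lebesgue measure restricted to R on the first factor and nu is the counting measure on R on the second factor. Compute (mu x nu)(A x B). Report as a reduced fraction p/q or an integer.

For a measurable rectangle A x B, the product measure satisfies
  (mu x nu)(A x B) = mu(A) * nu(B).
  mu(A) = 5.
  nu(B) = 7.
  (mu x nu)(A x B) = 5 * 7 = 35.

35


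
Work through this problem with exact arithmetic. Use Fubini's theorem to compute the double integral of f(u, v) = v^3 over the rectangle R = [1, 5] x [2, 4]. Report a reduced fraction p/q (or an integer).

f(u, v) is a tensor product of a function of u and a function of v, and both factors are bounded continuous (hence Lebesgue integrable) on the rectangle, so Fubini's theorem applies:
  integral_R f d(m x m) = (integral_a1^b1 1 du) * (integral_a2^b2 v^3 dv).
Inner integral in u: integral_{1}^{5} 1 du = (5^1 - 1^1)/1
  = 4.
Inner integral in v: integral_{2}^{4} v^3 dv = (4^4 - 2^4)/4
  = 60.
Product: (4) * (60) = 240.

240


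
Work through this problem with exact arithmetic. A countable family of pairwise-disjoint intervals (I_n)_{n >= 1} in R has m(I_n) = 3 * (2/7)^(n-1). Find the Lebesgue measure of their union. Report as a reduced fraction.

By countable additivity of the Lebesgue measure on pairwise disjoint measurable sets,
  m(union_{n >= 1} I_n) = sum_{n >= 1} m(I_n) = sum_{n >= 1} a * r^(n-1),
  with a = 3 and r = 2/7.
Since 0 < r = 2/7 < 1, the geometric series converges:
  sum_{n >= 1} a * r^(n-1) = a / (1 - r).
  = 3 / (1 - 2/7)
  = 3 / (5/7)
  = 21/5.

21/5


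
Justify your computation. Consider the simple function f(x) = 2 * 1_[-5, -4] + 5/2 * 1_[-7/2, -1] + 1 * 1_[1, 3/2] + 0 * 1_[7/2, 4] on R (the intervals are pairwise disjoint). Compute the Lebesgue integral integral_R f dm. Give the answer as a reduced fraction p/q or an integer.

For a simple function f = sum_i c_i * 1_{A_i} with disjoint A_i,
  integral f dm = sum_i c_i * m(A_i).
Lengths of the A_i:
  m(A_1) = -4 - (-5) = 1.
  m(A_2) = -1 - (-7/2) = 5/2.
  m(A_3) = 3/2 - 1 = 1/2.
  m(A_4) = 4 - 7/2 = 1/2.
Contributions c_i * m(A_i):
  (2) * (1) = 2.
  (5/2) * (5/2) = 25/4.
  (1) * (1/2) = 1/2.
  (0) * (1/2) = 0.
Total: 2 + 25/4 + 1/2 + 0 = 35/4.

35/4


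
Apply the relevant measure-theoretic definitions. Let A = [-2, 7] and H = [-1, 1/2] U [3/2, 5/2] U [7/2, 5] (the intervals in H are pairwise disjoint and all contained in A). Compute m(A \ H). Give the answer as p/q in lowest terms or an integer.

The ambient interval has length m(A) = 7 - (-2) = 9.
Since the holes are disjoint and sit inside A, by finite additivity
  m(H) = sum_i (b_i - a_i), and m(A \ H) = m(A) - m(H).
Computing the hole measures:
  m(H_1) = 1/2 - (-1) = 3/2.
  m(H_2) = 5/2 - 3/2 = 1.
  m(H_3) = 5 - 7/2 = 3/2.
Summed: m(H) = 3/2 + 1 + 3/2 = 4.
So m(A \ H) = 9 - 4 = 5.

5


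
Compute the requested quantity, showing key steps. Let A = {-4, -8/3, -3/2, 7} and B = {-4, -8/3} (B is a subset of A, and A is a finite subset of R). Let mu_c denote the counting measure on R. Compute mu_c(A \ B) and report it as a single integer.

Counting measure assigns mu_c(E) = |E| (number of elements) when E is finite. For B subset A, A \ B is the set of elements of A not in B, so |A \ B| = |A| - |B|.
|A| = 4, |B| = 2, so mu_c(A \ B) = 4 - 2 = 2.

2


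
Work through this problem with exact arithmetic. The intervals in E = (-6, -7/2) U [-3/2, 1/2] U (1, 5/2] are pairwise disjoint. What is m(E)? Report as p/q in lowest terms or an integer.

For pairwise disjoint intervals, m(union_i I_i) = sum_i m(I_i),
and m is invariant under swapping open/closed endpoints (single points have measure 0).
So m(E) = sum_i (b_i - a_i).
  I_1 has length -7/2 - (-6) = 5/2.
  I_2 has length 1/2 - (-3/2) = 2.
  I_3 has length 5/2 - 1 = 3/2.
Summing:
  m(E) = 5/2 + 2 + 3/2 = 6.

6


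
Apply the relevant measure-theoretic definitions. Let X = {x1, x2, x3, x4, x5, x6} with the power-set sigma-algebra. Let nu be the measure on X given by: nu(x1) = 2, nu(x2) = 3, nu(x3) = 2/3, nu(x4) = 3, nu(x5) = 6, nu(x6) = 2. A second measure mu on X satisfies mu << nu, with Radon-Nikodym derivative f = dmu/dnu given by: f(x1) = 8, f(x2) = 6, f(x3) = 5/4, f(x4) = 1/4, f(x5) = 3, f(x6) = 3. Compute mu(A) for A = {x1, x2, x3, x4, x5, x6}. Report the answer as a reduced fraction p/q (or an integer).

By the defining property of the Radon-Nikodym derivative, for every measurable set A,
  mu(A) = integral_A f dnu.
Since nu is a discrete measure concentrated on the atoms of X, the integral over A reduces to the sum
  mu(A) = sum_{x in A} f(x) * nu({x}).
Computing each term:
  x1: f(x1) * nu(x1) = 8 * 2 = 16.
  x2: f(x2) * nu(x2) = 6 * 3 = 18.
  x3: f(x3) * nu(x3) = 5/4 * 2/3 = 5/6.
  x4: f(x4) * nu(x4) = 1/4 * 3 = 3/4.
  x5: f(x5) * nu(x5) = 3 * 6 = 18.
  x6: f(x6) * nu(x6) = 3 * 2 = 6.
Summing: mu(A) = 16 + 18 + 5/6 + 3/4 + 18 + 6 = 715/12.

715/12


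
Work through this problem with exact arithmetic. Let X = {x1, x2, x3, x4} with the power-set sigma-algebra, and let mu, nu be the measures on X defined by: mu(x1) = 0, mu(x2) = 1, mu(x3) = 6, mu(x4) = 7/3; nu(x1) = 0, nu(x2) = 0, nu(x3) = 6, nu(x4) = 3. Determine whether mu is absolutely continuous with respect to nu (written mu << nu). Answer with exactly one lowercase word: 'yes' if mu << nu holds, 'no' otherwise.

mu << nu means: every nu-null measurable set is also mu-null; equivalently, for every atom x, if nu({x}) = 0 then mu({x}) = 0.
Checking each atom:
  x1: nu = 0, mu = 0 -> consistent with mu << nu.
  x2: nu = 0, mu = 1 > 0 -> violates mu << nu.
  x3: nu = 6 > 0 -> no constraint.
  x4: nu = 3 > 0 -> no constraint.
The atom(s) x2 violate the condition (nu = 0 but mu > 0). Therefore mu is NOT absolutely continuous w.r.t. nu.

no


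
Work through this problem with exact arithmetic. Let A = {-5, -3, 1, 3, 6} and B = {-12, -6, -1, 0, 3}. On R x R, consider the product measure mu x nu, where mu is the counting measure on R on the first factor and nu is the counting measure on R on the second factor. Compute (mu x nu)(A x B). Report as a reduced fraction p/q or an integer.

For a measurable rectangle A x B, the product measure satisfies
  (mu x nu)(A x B) = mu(A) * nu(B).
  mu(A) = 5.
  nu(B) = 5.
  (mu x nu)(A x B) = 5 * 5 = 25.

25


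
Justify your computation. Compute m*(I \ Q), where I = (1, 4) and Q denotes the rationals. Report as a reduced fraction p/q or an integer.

The interval I = (1, 4) has m(I) = 4 - 1 = 3 (endpoints are measure-zero, so open/closed/half-open agree). Write I = (I cap Q) u (I \ Q). The rationals in I are countable, so m*(I cap Q) = 0 (cover each rational by intervals whose total length is arbitrarily small). By countable subadditivity m*(I) <= m*(I cap Q) + m*(I \ Q), hence m*(I \ Q) >= m(I) = 3. The reverse inequality m*(I \ Q) <= m*(I) = 3 is trivial since (I \ Q) is a subset of I. Therefore m*(I \ Q) = 3.

3


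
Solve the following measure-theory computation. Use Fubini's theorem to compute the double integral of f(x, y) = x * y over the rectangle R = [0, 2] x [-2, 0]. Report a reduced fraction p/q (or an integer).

f(x, y) is a tensor product of a function of x and a function of y, and both factors are bounded continuous (hence Lebesgue integrable) on the rectangle, so Fubini's theorem applies:
  integral_R f d(m x m) = (integral_a1^b1 x dx) * (integral_a2^b2 y dy).
Inner integral in x: integral_{0}^{2} x dx = (2^2 - 0^2)/2
  = 2.
Inner integral in y: integral_{-2}^{0} y dy = (0^2 - (-2)^2)/2
  = -2.
Product: (2) * (-2) = -4.

-4


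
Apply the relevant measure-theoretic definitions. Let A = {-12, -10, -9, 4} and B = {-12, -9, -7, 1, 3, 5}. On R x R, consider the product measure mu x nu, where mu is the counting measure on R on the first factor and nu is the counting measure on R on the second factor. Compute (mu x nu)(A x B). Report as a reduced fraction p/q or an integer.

For a measurable rectangle A x B, the product measure satisfies
  (mu x nu)(A x B) = mu(A) * nu(B).
  mu(A) = 4.
  nu(B) = 6.
  (mu x nu)(A x B) = 4 * 6 = 24.

24


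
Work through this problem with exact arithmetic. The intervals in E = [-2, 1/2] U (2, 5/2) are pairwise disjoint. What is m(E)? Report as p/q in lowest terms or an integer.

For pairwise disjoint intervals, m(union_i I_i) = sum_i m(I_i),
and m is invariant under swapping open/closed endpoints (single points have measure 0).
So m(E) = sum_i (b_i - a_i).
  I_1 has length 1/2 - (-2) = 5/2.
  I_2 has length 5/2 - 2 = 1/2.
Summing:
  m(E) = 5/2 + 1/2 = 3.

3


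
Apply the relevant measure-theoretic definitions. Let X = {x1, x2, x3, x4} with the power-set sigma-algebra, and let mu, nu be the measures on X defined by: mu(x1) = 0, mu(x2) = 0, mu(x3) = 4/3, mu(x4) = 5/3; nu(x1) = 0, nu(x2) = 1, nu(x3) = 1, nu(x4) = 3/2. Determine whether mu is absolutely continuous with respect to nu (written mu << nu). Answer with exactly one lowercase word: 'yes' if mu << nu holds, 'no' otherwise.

mu << nu means: every nu-null measurable set is also mu-null; equivalently, for every atom x, if nu({x}) = 0 then mu({x}) = 0.
Checking each atom:
  x1: nu = 0, mu = 0 -> consistent with mu << nu.
  x2: nu = 1 > 0 -> no constraint.
  x3: nu = 1 > 0 -> no constraint.
  x4: nu = 3/2 > 0 -> no constraint.
No atom violates the condition. Therefore mu << nu.

yes


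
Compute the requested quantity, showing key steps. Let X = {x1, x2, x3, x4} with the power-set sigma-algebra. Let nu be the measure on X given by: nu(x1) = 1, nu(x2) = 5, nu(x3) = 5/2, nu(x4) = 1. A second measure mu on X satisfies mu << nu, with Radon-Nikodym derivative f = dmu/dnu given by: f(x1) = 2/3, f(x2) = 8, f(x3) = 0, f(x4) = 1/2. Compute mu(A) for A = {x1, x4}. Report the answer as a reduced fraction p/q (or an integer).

By the defining property of the Radon-Nikodym derivative, for every measurable set A,
  mu(A) = integral_A f dnu.
Since nu is a discrete measure concentrated on the atoms of X, the integral over A reduces to the sum
  mu(A) = sum_{x in A} f(x) * nu({x}).
Computing each term:
  x1: f(x1) * nu(x1) = 2/3 * 1 = 2/3.
  x4: f(x4) * nu(x4) = 1/2 * 1 = 1/2.
Summing: mu(A) = 2/3 + 1/2 = 7/6.

7/6


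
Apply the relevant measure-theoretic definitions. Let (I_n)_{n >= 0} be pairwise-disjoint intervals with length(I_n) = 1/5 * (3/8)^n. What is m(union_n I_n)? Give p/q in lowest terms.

By countable additivity of the Lebesgue measure on pairwise disjoint measurable sets,
  m(union_{n >= 0} I_n) = sum_{n >= 0} m(I_n) = sum_{n >= 0} a * r^n,
  with a = 1/5 and r = 3/8.
Since 0 < r = 3/8 < 1, the geometric series converges:
  sum_{n >= 0} a * r^n = a / (1 - r).
  = 1/5 / (1 - 3/8)
  = 1/5 / (5/8)
  = 8/25.

8/25


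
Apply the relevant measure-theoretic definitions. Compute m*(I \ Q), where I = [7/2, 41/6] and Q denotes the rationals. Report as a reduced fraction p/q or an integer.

The interval I = [7/2, 41/6] has m(I) = 41/6 - 7/2 = 10/3 (endpoints are measure-zero, so open/closed/half-open agree). Write I = (I cap Q) u (I \ Q). The rationals in I are countable, so m*(I cap Q) = 0 (cover each rational by intervals whose total length is arbitrarily small). By countable subadditivity m*(I) <= m*(I cap Q) + m*(I \ Q), hence m*(I \ Q) >= m(I) = 10/3. The reverse inequality m*(I \ Q) <= m*(I) = 10/3 is trivial since (I \ Q) is a subset of I. Therefore m*(I \ Q) = 10/3.

10/3


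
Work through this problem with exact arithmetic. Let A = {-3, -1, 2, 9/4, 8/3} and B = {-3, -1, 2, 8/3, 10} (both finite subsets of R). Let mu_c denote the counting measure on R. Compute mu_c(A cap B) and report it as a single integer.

Counting measure on a finite set equals cardinality. mu_c(A cap B) = |A cap B| (elements appearing in both).
Enumerating the elements of A that also lie in B gives 4 element(s).
So mu_c(A cap B) = 4.

4


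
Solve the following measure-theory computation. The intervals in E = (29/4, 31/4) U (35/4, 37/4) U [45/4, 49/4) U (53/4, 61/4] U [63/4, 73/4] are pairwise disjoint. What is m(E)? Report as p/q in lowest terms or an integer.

For pairwise disjoint intervals, m(union_i I_i) = sum_i m(I_i),
and m is invariant under swapping open/closed endpoints (single points have measure 0).
So m(E) = sum_i (b_i - a_i).
  I_1 has length 31/4 - 29/4 = 1/2.
  I_2 has length 37/4 - 35/4 = 1/2.
  I_3 has length 49/4 - 45/4 = 1.
  I_4 has length 61/4 - 53/4 = 2.
  I_5 has length 73/4 - 63/4 = 5/2.
Summing:
  m(E) = 1/2 + 1/2 + 1 + 2 + 5/2 = 13/2.

13/2


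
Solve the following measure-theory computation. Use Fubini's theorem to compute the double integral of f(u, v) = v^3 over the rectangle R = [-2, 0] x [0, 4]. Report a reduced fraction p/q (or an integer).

f(u, v) is a tensor product of a function of u and a function of v, and both factors are bounded continuous (hence Lebesgue integrable) on the rectangle, so Fubini's theorem applies:
  integral_R f d(m x m) = (integral_a1^b1 1 du) * (integral_a2^b2 v^3 dv).
Inner integral in u: integral_{-2}^{0} 1 du = (0^1 - (-2)^1)/1
  = 2.
Inner integral in v: integral_{0}^{4} v^3 dv = (4^4 - 0^4)/4
  = 64.
Product: (2) * (64) = 128.

128


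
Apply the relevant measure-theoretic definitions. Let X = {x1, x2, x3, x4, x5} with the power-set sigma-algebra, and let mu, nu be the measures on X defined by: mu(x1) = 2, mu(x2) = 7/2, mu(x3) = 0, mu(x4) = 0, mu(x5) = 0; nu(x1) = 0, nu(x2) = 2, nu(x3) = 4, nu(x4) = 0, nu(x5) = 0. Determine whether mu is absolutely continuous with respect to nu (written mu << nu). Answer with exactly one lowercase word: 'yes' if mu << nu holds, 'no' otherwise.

mu << nu means: every nu-null measurable set is also mu-null; equivalently, for every atom x, if nu({x}) = 0 then mu({x}) = 0.
Checking each atom:
  x1: nu = 0, mu = 2 > 0 -> violates mu << nu.
  x2: nu = 2 > 0 -> no constraint.
  x3: nu = 4 > 0 -> no constraint.
  x4: nu = 0, mu = 0 -> consistent with mu << nu.
  x5: nu = 0, mu = 0 -> consistent with mu << nu.
The atom(s) x1 violate the condition (nu = 0 but mu > 0). Therefore mu is NOT absolutely continuous w.r.t. nu.

no


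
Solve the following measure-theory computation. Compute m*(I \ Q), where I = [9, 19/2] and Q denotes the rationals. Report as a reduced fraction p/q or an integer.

The interval I = [9, 19/2] has m(I) = 19/2 - 9 = 1/2 (endpoints are measure-zero, so open/closed/half-open agree). Write I = (I cap Q) u (I \ Q). The rationals in I are countable, so m*(I cap Q) = 0 (cover each rational by intervals whose total length is arbitrarily small). By countable subadditivity m*(I) <= m*(I cap Q) + m*(I \ Q), hence m*(I \ Q) >= m(I) = 1/2. The reverse inequality m*(I \ Q) <= m*(I) = 1/2 is trivial since (I \ Q) is a subset of I. Therefore m*(I \ Q) = 1/2.

1/2


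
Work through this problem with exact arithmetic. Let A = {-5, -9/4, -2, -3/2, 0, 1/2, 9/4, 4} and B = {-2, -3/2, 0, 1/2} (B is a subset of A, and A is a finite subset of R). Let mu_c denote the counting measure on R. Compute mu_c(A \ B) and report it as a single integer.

Counting measure assigns mu_c(E) = |E| (number of elements) when E is finite. For B subset A, A \ B is the set of elements of A not in B, so |A \ B| = |A| - |B|.
|A| = 8, |B| = 4, so mu_c(A \ B) = 8 - 4 = 4.

4
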